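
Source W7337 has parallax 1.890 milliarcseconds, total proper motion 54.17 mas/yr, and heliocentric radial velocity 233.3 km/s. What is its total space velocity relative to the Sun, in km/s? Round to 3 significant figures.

270 km/s

d = 1/p = 1/0.001890″ = 529.1 pc.
μ = 54.17 mas/yr = 0.05417 ″/yr.
v_t = 4.740 μ d = 4.740 × 0.05417 × 529.1 = 135.85 km/s.
v = √(v_r² + v_t²) = √(233.3² + 135.85²) = √72884.1 = 269.97 km/s.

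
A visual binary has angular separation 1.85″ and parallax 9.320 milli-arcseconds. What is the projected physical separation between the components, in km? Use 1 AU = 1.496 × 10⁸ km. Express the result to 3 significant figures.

2.97 × 10^10 km

d = 1/p = 1/0.009320″ = 107.3 pc.
At distance d (pc), an angle of θ arcsec spans θ·d AU: s = 1.85 × 107.3 = 198.51 AU.
= 198.51 × 1.496 × 10⁸ km = 2.9697 × 10^10 km.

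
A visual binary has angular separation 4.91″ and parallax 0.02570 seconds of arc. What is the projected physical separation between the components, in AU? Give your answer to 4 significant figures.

191.1 AU

d = 1/p = 1/0.02570″ = 38.911 pc.
At distance d (pc), an angle of θ arcsec spans θ·d AU: s = 4.91 × 38.911 = 191.05 AU.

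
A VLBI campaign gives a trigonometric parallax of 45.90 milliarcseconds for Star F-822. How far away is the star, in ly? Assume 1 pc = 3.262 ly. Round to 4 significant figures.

71.07 ly

p = 45.90 milliarcseconds = 0.04590 arcsec.
d = 1/p = 1/0.04590 = 21.786 pc.
In light-years: 21.786 × 3.262 = 71.066 ly.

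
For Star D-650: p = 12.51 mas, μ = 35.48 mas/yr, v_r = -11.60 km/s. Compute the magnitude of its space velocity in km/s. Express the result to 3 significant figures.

17.8 km/s

d = 1/p = 1/0.01251″ = 79.936 pc.
μ = 35.48 mas/yr = 0.03548 ″/yr.
v_t = 4.740 μ d = 4.740 × 0.03548 × 79.936 = 13.443 km/s.
v = √(v_r² + v_t²) = √((-11.60)² + 13.443²) = √315.274 = 17.756 km/s.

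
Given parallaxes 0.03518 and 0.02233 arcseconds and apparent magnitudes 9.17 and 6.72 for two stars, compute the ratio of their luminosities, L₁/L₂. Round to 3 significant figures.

d₁ = 1/p₁ = 1/0.03518″ = 28.425 pc; d₂ = 1/p₂ = 1/0.02233″ = 44.783 pc.
M₁ = m₁ − 5 log₁₀ d₁ + 5 = 9.17 − 7.2685 + 5 = 6.9015.
M₂ = 6.72 − 8.2556 + 5 = 3.4644.
L₁/L₂ = 10^(0.4(M₂ − M₁)) = 10^(0.4 × (-3.4371)) = 10^(-1.37484) = 0.042185.

L₁/L₂ = 0.0422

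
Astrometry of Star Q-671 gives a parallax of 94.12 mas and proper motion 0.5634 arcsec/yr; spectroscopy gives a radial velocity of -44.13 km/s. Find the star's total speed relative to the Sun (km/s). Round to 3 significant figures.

52.5 km/s

d = 1/p = 1/0.09412″ = 10.625 pc.
v_t = 4.740 μ d = 4.740 × 0.5634 × 10.625 = 28.374 km/s.
v = √(v_r² + v_t²) = √((-44.13)² + 28.374²) = √2752.54 = 52.465 km/s.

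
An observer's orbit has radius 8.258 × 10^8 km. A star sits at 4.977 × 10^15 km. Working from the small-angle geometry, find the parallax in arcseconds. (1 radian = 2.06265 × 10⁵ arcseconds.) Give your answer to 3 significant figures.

0.0342 arcsec

θ ≈ B/d = (8.258 × 10^8) / (4.977 × 10^15) = 1.6592 × 10^-7 rad.
In arcseconds: 1.6592 × 10^-7 × 206265 = 0.034223″.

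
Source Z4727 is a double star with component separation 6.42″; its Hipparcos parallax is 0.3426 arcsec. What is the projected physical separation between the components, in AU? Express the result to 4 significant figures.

18.74 AU

d = 1/p = 1/0.3426″ = 2.9189 pc.
At distance d (pc), an angle of θ arcsec spans θ·d AU: s = 6.42 × 2.9189 = 18.739 AU.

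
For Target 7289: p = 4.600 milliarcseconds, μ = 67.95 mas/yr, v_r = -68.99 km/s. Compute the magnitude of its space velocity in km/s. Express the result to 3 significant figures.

98.3 km/s

d = 1/p = 1/0.004600″ = 217.39 pc.
μ = 67.95 mas/yr = 0.06795 ″/yr.
v_t = 4.740 μ d = 4.740 × 0.06795 × 217.39 = 70.018 km/s.
v = √(v_r² + v_t²) = √((-68.99)² + 70.018²) = √9662.14 = 98.296 km/s.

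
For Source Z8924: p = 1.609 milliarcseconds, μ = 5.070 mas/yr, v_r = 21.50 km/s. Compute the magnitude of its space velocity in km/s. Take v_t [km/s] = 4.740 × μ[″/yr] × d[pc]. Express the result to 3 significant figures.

26.2 km/s

d = 1/p = 1/0.001609″ = 621.5 pc.
μ = 5.070 mas/yr = 0.005070 ″/yr.
v_t = 4.740 μ d = 4.740 × 0.005070 × 621.5 = 14.936 km/s.
v = √(v_r² + v_t²) = √(21.50² + 14.936²) = √685.334 = 26.179 km/s.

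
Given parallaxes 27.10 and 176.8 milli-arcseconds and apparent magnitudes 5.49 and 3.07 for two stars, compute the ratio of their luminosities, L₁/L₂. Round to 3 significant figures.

d₁ = 1/p₁ = 1/0.02710″ = 36.9 pc; d₂ = 1/p₂ = 1/0.1768″ = 5.6561 pc.
M₁ = m₁ − 5 log₁₀ d₁ + 5 = 5.49 − 7.8351 + 5 = 2.6549.
M₂ = 3.07 − 3.7626 + 5 = 4.3074.
L₁/L₂ = 10^(0.4(M₂ − M₁)) = 10^(0.4 × 1.6525) = 10^0.66100 = 4.5814.

L₁/L₂ = 4.58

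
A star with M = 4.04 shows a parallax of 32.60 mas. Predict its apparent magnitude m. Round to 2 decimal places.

d = 1/p = 1/0.03260″ = 30.675 pc.
m − M = 5 log₁₀ d − 5 = 5 log₁₀(30.675) − 5 = 7.4339 − 5 = 2.4339.
m = M + (m − M) = 4.04 + 2.4339 = 6.47.

m = 6.47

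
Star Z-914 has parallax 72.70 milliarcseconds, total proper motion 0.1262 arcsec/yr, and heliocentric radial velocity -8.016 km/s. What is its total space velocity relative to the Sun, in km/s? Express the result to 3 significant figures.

11.5 km/s

d = 1/p = 1/0.07270″ = 13.755 pc.
v_t = 4.740 μ d = 4.740 × 0.1262 × 13.755 = 8.2281 km/s.
v = √(v_r² + v_t²) = √((-8.016)² + 8.2281²) = √131.958 = 11.487 km/s.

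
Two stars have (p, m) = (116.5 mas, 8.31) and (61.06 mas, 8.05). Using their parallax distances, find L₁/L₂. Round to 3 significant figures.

d₁ = 1/p₁ = 1/0.1165″ = 8.5837 pc; d₂ = 1/p₂ = 1/0.06106″ = 16.377 pc.
M₁ = m₁ − 5 log₁₀ d₁ + 5 = 8.31 − 4.6684 + 5 = 8.6416.
M₂ = 8.05 − 6.0712 + 5 = 6.9788.
L₁/L₂ = 10^(0.4(M₂ − M₁)) = 10^(0.4 × (-1.6628)) = 10^(-0.66512) = 0.21621.

L₁/L₂ = 0.216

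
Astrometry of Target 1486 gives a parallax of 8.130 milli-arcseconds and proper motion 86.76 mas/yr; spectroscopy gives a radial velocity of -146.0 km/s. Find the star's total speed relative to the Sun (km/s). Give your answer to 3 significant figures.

d = 1/p = 1/0.008130″ = 123 pc.
μ = 86.76 mas/yr = 0.08676 ″/yr.
v_t = 4.740 μ d = 4.740 × 0.08676 × 123 = 50.583 km/s.
v = √(v_r² + v_t²) = √((-146.0)² + 50.583²) = √23874.6 = 154.51 km/s.

155 km/s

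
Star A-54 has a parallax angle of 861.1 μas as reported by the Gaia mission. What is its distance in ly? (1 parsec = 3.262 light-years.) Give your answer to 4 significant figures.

3788 ly

p = 861.1 μas = 0.0008611 arcsec.
d = 1/p = 1/0.0008611 = 1161.3 pc.
In light-years: 1161.3 × 3.262 = 3788.2 ly.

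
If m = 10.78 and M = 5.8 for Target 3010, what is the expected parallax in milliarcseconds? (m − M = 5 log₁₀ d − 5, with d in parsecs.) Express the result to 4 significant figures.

10.09 mas

m − M = 10.78 − 5.8 = 4.98.
d = 10^((m−M)/5 + 1) = 10^1.996 = 99.083 pc.
p = 1/d = 1/99.083 = 0.010093 arcsec = 10.093 mas.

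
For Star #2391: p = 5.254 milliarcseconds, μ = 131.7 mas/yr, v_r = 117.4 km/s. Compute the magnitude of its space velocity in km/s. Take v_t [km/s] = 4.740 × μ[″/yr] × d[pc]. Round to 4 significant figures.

167.0 km/s

d = 1/p = 1/0.005254″ = 190.33 pc.
μ = 131.7 mas/yr = 0.1317 ″/yr.
v_t = 4.740 μ d = 4.740 × 0.1317 × 190.33 = 118.82 km/s.
v = √(v_r² + v_t²) = √(117.4² + 118.82²) = √27901 = 167.04 km/s.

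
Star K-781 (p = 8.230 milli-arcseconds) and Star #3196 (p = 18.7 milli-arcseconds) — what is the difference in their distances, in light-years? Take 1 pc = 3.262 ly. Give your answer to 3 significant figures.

222 ly

d_A = 1/0.008230″ = 121.51 pc; d_B = 1/0.01870″ = 53.476 pc.
|d_B − d_A| = |53.476 − 121.51| = 68.034 pc = 68.034 × 3.262 ly = 221.93 ly.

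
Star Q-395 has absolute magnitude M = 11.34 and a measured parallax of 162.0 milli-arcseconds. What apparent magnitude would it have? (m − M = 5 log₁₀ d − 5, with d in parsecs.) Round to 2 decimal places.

m = 10.29

d = 1/p = 1/0.1620″ = 6.1728 pc.
m − M = 5 log₁₀ d − 5 = 5 log₁₀(6.1728) − 5 = 3.9524 − 5 = -1.0476.
m = M + (m − M) = 11.34 + (-1.0476) = 10.29.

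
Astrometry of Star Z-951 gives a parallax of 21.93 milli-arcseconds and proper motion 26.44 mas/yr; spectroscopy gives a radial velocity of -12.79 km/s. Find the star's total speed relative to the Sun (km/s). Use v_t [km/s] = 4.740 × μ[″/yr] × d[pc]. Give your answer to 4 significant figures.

d = 1/p = 1/0.02193″ = 45.6 pc.
μ = 26.44 mas/yr = 0.02644 ″/yr.
v_t = 4.740 μ d = 4.740 × 0.02644 × 45.6 = 5.7148 km/s.
v = √(v_r² + v_t²) = √((-12.79)² + 5.7148²) = √196.243 = 14.009 km/s.

14.01 km/s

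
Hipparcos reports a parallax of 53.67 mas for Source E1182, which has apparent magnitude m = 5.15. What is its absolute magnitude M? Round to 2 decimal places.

M = 3.80

d = 1/p = 1/0.05367″ = 18.632 pc.
m − M = 5 log₁₀(18.632) − 5 = 6.3513 − 5 = 1.3513.
M = m − (m − M) = 5.15 − 1.3513 = 3.80.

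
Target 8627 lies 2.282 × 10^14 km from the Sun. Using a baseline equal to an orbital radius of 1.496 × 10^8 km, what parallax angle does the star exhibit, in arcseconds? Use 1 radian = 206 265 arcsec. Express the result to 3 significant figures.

θ ≈ B/d = (1.496 × 10^8) / (2.282 × 10^14) = 6.5557 × 10^-7 rad.
In arcseconds: 6.5557 × 10^-7 × 206265 = 0.13522″.

0.135 arcsec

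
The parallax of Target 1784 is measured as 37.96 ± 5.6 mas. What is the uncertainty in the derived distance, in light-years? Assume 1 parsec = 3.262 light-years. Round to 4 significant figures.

d = 1/p, so σ_d = σ_p / p².
σ_d = 0.00560 / (0.03796)² = 0.00560 / 0.001441 = 3.8862 pc = 3.8862 × 3.262 ly = 12.677 ly.

12.68 ly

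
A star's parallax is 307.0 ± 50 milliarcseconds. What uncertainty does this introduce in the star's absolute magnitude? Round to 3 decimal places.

M = m − 5 log₁₀ d + 5 = m + 5 log₁₀ p + 5, so ∂M/∂p = 5/(p ln 10).
σ_M = (5/ln 10) · (σ_p/p) = 2.1715 × 50/307.0 = 2.1715 × 0.16287 = 0.35367.

σ_M = 0.354 mag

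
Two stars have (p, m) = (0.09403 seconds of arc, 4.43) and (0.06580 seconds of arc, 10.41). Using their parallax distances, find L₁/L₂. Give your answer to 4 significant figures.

d₁ = 1/p₁ = 1/0.09403″ = 10.635 pc; d₂ = 1/p₂ = 1/0.06580″ = 15.198 pc.
M₁ = m₁ − 5 log₁₀ d₁ + 5 = 4.43 − 5.1337 + 5 = 4.2963.
M₂ = 10.41 − 5.9089 + 5 = 9.5011.
L₁/L₂ = 10^(0.4(M₂ − M₁)) = 10^(0.4 × 5.2048) = 10^2.08192 = 120.76.

L₁/L₂ = 120.8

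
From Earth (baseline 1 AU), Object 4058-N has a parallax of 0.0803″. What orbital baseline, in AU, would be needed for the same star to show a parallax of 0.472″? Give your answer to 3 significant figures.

5.88 AU

Parallax scales linearly with baseline: p ∝ B, so B = p_target / p_Earth × 1 AU.
B = 0.472 / 0.0803 = 5.878 AU.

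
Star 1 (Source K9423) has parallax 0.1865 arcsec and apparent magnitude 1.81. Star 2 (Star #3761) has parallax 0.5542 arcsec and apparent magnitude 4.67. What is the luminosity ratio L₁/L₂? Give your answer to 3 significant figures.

L₁/L₂ = 123

d₁ = 1/p₁ = 1/0.1865″ = 5.3619 pc; d₂ = 1/p₂ = 1/0.5542″ = 1.8044 pc.
M₁ = m₁ − 5 log₁₀ d₁ + 5 = 1.81 − 3.6466 + 5 = 3.1634.
M₂ = 4.67 − 1.2817 + 5 = 8.3883.
L₁/L₂ = 10^(0.4(M₂ − M₁)) = 10^(0.4 × 5.2249) = 10^2.08996 = 123.02.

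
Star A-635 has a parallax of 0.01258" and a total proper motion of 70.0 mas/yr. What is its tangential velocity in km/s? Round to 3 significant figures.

26.4 km/s

d = 1/p = 1/0.01258″ = 79.491 pc.
μ = 70.0 mas/yr = 0.0700 ″/yr.
v_t = 4.74 × μ × d = 4.74 × 0.0700 × 79.491 = 26.375 km/s.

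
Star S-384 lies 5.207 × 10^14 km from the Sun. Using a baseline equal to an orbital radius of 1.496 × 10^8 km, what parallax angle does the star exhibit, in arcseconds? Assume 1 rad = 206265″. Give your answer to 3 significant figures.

0.0593 arcsec

θ ≈ B/d = (1.496 × 10^8) / (5.207 × 10^14) = 2.8731 × 10^-7 rad.
In arcseconds: 2.8731 × 10^-7 × 206265 = 0.059262″.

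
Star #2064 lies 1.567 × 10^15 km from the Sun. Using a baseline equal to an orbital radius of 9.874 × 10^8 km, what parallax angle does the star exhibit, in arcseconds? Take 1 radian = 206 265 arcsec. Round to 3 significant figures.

θ ≈ B/d = (9.874 × 10^8) / (1.567 × 10^15) = 6.3012 × 10^-7 rad.
In arcseconds: 6.3012 × 10^-7 × 206265 = 0.12997″.

0.130 arcsec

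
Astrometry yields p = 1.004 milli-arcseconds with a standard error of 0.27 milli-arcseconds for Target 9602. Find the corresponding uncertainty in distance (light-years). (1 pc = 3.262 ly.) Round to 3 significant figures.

d = 1/p, so σ_d = σ_p / p².
σ_d = 0.000270 / (0.001004)² = 0.000270 / 0.000001008 = 267.86 pc = 267.86 × 3.262 ly = 873.76 ly.

874 ly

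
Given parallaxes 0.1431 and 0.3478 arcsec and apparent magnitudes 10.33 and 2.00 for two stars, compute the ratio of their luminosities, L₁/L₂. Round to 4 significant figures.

d₁ = 1/p₁ = 1/0.1431″ = 6.9881 pc; d₂ = 1/p₂ = 1/0.3478″ = 2.8752 pc.
M₁ = m₁ − 5 log₁₀ d₁ + 5 = 10.33 − 4.2218 + 5 = 11.1082.
M₂ = 2.00 − 2.2933 + 5 = 4.7067.
L₁/L₂ = 10^(0.4(M₂ − M₁)) = 10^(0.4 × (-6.4015)) = 10^(-2.56060) = 0.0027504.

L₁/L₂ = 0.002750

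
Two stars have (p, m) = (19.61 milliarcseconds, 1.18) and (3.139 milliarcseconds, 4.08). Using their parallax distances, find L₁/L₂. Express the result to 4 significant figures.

d₁ = 1/p₁ = 1/0.01961″ = 50.994 pc; d₂ = 1/p₂ = 1/0.003139″ = 318.57 pc.
M₁ = m₁ − 5 log₁₀ d₁ + 5 = 1.18 − 8.5376 + 5 = -2.3576.
M₂ = 4.08 − 12.5160 + 5 = -3.4360.
L₁/L₂ = 10^(0.4(M₂ − M₁)) = 10^(0.4 × (-1.0784)) = 10^(-0.43136) = 0.37037.

L₁/L₂ = 0.3704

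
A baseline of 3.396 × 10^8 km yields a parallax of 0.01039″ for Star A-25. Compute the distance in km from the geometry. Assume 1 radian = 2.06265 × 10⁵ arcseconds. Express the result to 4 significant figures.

θ = 0.01039″ = 0.01039/206265 = 5.0372 × 10^-8 rad.
d = B/θ = (3.396 × 10^8) / (5.0372 × 10^-8) = 6.7418 × 10^15 km.

6.742 × 10^15 km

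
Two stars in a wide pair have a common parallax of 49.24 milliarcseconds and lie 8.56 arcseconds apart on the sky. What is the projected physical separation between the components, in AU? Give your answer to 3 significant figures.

d = 1/p = 1/0.04924″ = 20.309 pc.
At distance d (pc), an angle of θ arcsec spans θ·d AU: s = 8.56 × 20.309 = 173.85 AU.

174 AU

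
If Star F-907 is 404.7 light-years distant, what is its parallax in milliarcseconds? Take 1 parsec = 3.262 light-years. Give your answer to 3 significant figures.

d = 404.7 ly ÷ 3.262 = 124.06 pc.
p = 1/d = 1/124.06 = 0.0080606 arcsec.
= 0.0080606 × 1000 = 8.0606 mas.

8.06 mas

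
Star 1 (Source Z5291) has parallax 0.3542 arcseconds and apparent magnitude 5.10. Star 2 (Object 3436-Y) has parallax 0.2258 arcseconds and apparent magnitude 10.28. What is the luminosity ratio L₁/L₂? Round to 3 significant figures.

d₁ = 1/p₁ = 1/0.3542″ = 2.8233 pc; d₂ = 1/p₂ = 1/0.2258″ = 4.4287 pc.
M₁ = m₁ − 5 log₁₀ d₁ + 5 = 5.10 − 2.2538 + 5 = 7.8462.
M₂ = 10.28 − 3.2314 + 5 = 12.0486.
L₁/L₂ = 10^(0.4(M₂ − M₁)) = 10^(0.4 × 4.2024) = 10^1.68096 = 47.969.

L₁/L₂ = 48.0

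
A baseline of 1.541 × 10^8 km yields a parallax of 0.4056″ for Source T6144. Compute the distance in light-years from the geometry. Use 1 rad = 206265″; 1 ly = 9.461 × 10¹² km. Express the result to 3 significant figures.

θ = 0.4056″ = 0.4056/206265 = 1.9664 × 10^-6 rad.
d = B/θ = (1.541 × 10^8) / (1.9664 × 10^-6) = 7.8367 × 10^13 km = (7.8367 × 10^13) / (9.461 × 10^12) ly = 8.2832 ly.

8.28 ly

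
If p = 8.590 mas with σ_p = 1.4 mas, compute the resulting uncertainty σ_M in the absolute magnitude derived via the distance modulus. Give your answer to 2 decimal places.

M = m − 5 log₁₀ d + 5 = m + 5 log₁₀ p + 5, so ∂M/∂p = 5/(p ln 10).
σ_M = (5/ln 10) · (σ_p/p) = 2.1715 × 1.4/8.590 = 2.1715 × 0.16298 = 0.35391.

σ_M = 0.35 mag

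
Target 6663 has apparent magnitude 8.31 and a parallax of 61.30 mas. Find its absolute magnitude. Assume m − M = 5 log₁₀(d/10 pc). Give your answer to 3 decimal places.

M = 7.247

d = 1/p = 1/0.06130″ = 16.313 pc.
m − M = 5 log₁₀(16.313) − 5 = 6.0627 − 5 = 1.0627.
M = m − (m − M) = 8.31 − 1.0627 = 7.247.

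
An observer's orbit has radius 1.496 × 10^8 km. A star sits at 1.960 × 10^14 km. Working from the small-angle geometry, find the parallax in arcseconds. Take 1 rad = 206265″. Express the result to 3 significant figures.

0.157 arcsec

θ ≈ B/d = (1.496 × 10^8) / (1.960 × 10^14) = 7.6327 × 10^-7 rad.
In arcseconds: 7.6327 × 10^-7 × 206265 = 0.15744″.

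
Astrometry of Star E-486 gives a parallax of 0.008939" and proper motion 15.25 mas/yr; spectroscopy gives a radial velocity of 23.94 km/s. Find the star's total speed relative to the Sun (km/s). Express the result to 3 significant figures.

25.3 km/s

d = 1/p = 1/0.008939″ = 111.87 pc.
μ = 15.25 mas/yr = 0.01525 ″/yr.
v_t = 4.740 μ d = 4.740 × 0.01525 × 111.87 = 8.0865 km/s.
v = √(v_r² + v_t²) = √(23.94² + 8.0865²) = √638.515 = 25.269 km/s.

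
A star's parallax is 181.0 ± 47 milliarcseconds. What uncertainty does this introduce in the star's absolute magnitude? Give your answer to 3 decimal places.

σ_M = 0.564 mag

M = m − 5 log₁₀ d + 5 = m + 5 log₁₀ p + 5, so ∂M/∂p = 5/(p ln 10).
σ_M = (5/ln 10) · (σ_p/p) = 2.1715 × 47/181.0 = 2.1715 × 0.25967 = 0.56387.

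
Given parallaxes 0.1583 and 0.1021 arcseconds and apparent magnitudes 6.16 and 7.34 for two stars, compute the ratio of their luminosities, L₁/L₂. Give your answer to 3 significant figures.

d₁ = 1/p₁ = 1/0.1583″ = 6.3171 pc; d₂ = 1/p₂ = 1/0.1021″ = 9.7943 pc.
M₁ = m₁ − 5 log₁₀ d₁ + 5 = 6.16 − 4.0026 + 5 = 7.1574.
M₂ = 7.34 − 4.9549 + 5 = 7.3851.
L₁/L₂ = 10^(0.4(M₂ − M₁)) = 10^(0.4 × 0.2277) = 10^0.09108 = 1.2333.

L₁/L₂ = 1.23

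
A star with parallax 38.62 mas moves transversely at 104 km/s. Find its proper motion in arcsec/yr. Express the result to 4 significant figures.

d = 1/p = 1/0.03862″ = 25.893 pc.
μ = v_t / (4.74 d) = 104 / (4.74 × 25.893) = 104 / 122.73 = 0.84739 ″/yr.

0.8474 arcsec/yr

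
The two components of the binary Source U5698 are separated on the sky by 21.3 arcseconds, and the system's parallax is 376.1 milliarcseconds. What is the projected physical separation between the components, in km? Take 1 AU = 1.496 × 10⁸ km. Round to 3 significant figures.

d = 1/p = 1/0.3761″ = 2.6589 pc.
At distance d (pc), an angle of θ arcsec spans θ·d AU: s = 21.3 × 2.6589 = 56.635 AU.
= 56.635 × 1.496 × 10⁸ km = 8.4726 × 10^9 km.

8.47 × 10^9 km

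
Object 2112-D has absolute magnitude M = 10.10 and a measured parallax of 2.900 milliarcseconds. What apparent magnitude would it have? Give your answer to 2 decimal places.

d = 1/p = 1/0.002900″ = 344.83 pc.
m − M = 5 log₁₀ d − 5 = 5 log₁₀(344.83) − 5 = 12.6880 − 5 = 7.6880.
m = M + (m − M) = 10.10 + 7.6880 = 17.79.

m = 17.79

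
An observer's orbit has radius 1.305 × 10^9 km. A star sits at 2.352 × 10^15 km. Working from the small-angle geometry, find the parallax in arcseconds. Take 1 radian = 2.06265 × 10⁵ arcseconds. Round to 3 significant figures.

0.114 arcsec

θ ≈ B/d = (1.305 × 10^9) / (2.352 × 10^15) = 5.5485 × 10^-7 rad.
In arcseconds: 5.5485 × 10^-7 × 206265 = 0.11445″.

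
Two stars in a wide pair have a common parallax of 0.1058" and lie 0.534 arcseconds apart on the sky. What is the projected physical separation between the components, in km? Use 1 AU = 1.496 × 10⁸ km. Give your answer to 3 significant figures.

d = 1/p = 1/0.1058″ = 9.4518 pc.
At distance d (pc), an angle of θ arcsec spans θ·d AU: s = 0.534 × 9.4518 = 5.0473 AU.
= 5.0473 × 1.496 × 10⁸ km = 7.5508 × 10^8 km.

7.55 × 10^8 km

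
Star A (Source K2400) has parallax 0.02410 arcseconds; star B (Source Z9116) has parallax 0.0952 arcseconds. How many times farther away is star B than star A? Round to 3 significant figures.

0.253

Since d = 1/p, d_B/d_A = p_A/p_B.
= 0.02410 / 0.0952 = 0.25315.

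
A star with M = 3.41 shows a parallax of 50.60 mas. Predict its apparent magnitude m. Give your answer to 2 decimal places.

m = 4.89

d = 1/p = 1/0.05060″ = 19.763 pc.
m − M = 5 log₁₀ d − 5 = 5 log₁₀(19.763) − 5 = 6.4793 − 5 = 1.4793.
m = M + (m − M) = 3.41 + 1.4793 = 4.89.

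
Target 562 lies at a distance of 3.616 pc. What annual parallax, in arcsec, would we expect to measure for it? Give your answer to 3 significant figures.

p = 1/d = 1/3.616 = 0.27655 arcsec.

0.277 arcsec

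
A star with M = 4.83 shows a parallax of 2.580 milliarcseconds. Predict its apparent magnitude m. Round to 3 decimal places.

d = 1/p = 1/0.002580″ = 387.6 pc.
m − M = 5 log₁₀ d − 5 = 5 log₁₀(387.6) − 5 = 12.9419 − 5 = 7.9419.
m = M + (m − M) = 4.83 + 7.9419 = 12.772.

m = 12.772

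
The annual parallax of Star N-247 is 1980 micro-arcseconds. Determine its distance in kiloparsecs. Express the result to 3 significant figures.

p = 1980 micro-arcseconds = 0.001980 arcsec.
d = 1/p = 1/0.001980 = 505.05 pc.
= 0.50505 kpc.

0.505 kpc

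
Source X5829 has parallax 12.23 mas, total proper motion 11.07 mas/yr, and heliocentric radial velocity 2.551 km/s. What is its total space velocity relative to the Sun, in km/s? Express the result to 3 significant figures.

4.99 km/s

d = 1/p = 1/0.01223″ = 81.766 pc.
μ = 11.07 mas/yr = 0.01107 ″/yr.
v_t = 4.740 μ d = 4.740 × 0.01107 × 81.766 = 4.2904 km/s.
v = √(v_r² + v_t²) = √(2.551² + 4.2904²) = √24.9151 = 4.9915 km/s.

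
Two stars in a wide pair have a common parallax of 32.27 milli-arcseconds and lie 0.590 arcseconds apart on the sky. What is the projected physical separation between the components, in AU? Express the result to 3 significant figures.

18.3 AU

d = 1/p = 1/0.03227″ = 30.989 pc.
At distance d (pc), an angle of θ arcsec spans θ·d AU: s = 0.590 × 30.989 = 18.284 AU.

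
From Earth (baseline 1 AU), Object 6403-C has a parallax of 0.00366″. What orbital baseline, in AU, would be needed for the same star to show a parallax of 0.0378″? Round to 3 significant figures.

Parallax scales linearly with baseline: p ∝ B, so B = p_target / p_Earth × 1 AU.
B = 0.0378 / 0.00366 = 10.328 AU.

10.3 AU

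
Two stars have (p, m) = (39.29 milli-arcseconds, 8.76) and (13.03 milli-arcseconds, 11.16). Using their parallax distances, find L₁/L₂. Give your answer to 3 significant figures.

d₁ = 1/p₁ = 1/0.03929″ = 25.452 pc; d₂ = 1/p₂ = 1/0.01303″ = 76.746 pc.
M₁ = m₁ − 5 log₁₀ d₁ + 5 = 8.76 − 7.0286 + 5 = 6.7314.
M₂ = 11.16 − 9.4253 + 5 = 6.7347.
L₁/L₂ = 10^(0.4(M₂ − M₁)) = 10^(0.4 × 0.0033) = 10^0.00132 = 1.003.

L₁/L₂ = 1.00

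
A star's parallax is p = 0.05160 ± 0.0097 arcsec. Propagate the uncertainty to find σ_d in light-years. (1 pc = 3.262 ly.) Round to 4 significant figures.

11.88 ly

d = 1/p, so σ_d = σ_p / p².
σ_d = 0.00970 / (0.05160)² = 0.00970 / 0.0026626 = 3.6431 pc = 3.6431 × 3.262 ly = 11.884 ly.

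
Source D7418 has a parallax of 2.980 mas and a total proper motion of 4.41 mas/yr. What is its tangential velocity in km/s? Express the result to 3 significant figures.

d = 1/p = 1/0.002980″ = 335.57 pc.
μ = 4.41 mas/yr = 0.00441 ″/yr.
v_t = 4.74 × μ × d = 4.74 × 0.00441 × 335.57 = 7.0146 km/s.

7.01 km/s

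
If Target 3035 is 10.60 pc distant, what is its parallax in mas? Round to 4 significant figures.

p = 1/d = 1/10.6 = 0.09434 arcsec.
= 0.09434 × 1000 = 94.34 mas.

94.34 mas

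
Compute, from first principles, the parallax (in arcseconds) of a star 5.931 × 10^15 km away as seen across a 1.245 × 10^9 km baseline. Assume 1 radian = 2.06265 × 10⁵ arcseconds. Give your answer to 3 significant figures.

0.0433 arcsec

θ ≈ B/d = (1.245 × 10^9) / (5.931 × 10^15) = 2.0991 × 10^-7 rad.
In arcseconds: 2.0991 × 10^-7 × 206265 = 0.043297″.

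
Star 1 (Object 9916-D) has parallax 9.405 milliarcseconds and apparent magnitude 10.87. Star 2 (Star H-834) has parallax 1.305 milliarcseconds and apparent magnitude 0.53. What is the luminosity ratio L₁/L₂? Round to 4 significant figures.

L₁/L₂ = 1.408 × 10^-6

d₁ = 1/p₁ = 1/0.009405″ = 106.33 pc; d₂ = 1/p₂ = 1/0.001305″ = 766.28 pc.
M₁ = m₁ − 5 log₁₀ d₁ + 5 = 10.87 − 10.1333 + 5 = 5.7367.
M₂ = 0.53 − 14.4219 + 5 = -8.8919.
L₁/L₂ = 10^(0.4(M₂ − M₁)) = 10^(0.4 × (-14.6286)) = 10^(-5.85144) = 0.0000014079.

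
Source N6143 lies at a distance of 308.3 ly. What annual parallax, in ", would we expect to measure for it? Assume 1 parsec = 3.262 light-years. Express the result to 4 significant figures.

d = 308.3 ly ÷ 3.262 = 94.513 pc.
p = 1/d = 1/94.513 = 0.010581 arcsec.

0.01058 "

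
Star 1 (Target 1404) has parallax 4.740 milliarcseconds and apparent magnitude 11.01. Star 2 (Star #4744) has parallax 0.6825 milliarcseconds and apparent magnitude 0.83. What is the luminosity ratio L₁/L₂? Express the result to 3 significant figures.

d₁ = 1/p₁ = 1/0.004740″ = 210.97 pc; d₂ = 1/p₂ = 1/0.0006825″ = 1465.2 pc.
M₁ = m₁ − 5 log₁₀ d₁ + 5 = 11.01 − 11.6211 + 5 = 4.3889.
M₂ = 0.83 − 15.8295 + 5 = -9.9995.
L₁/L₂ = 10^(0.4(M₂ − M₁)) = 10^(0.4 × (-14.3884)) = 10^(-5.75536) = 0.0000017565.

L₁/L₂ = 1.76 × 10^-6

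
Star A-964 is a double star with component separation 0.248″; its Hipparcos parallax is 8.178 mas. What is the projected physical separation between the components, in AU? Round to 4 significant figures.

d = 1/p = 1/0.008178″ = 122.28 pc.
At distance d (pc), an angle of θ arcsec spans θ·d AU: s = 0.248 × 122.28 = 30.325 AU.

30.33 AU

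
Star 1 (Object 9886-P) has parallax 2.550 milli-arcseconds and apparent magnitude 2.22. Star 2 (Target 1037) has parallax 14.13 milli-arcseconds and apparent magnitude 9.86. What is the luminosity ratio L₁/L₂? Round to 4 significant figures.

L₁/L₂ = 34930

d₁ = 1/p₁ = 1/0.002550″ = 392.16 pc; d₂ = 1/p₂ = 1/0.01413″ = 70.771 pc.
M₁ = m₁ − 5 log₁₀ d₁ + 5 = 2.22 − 12.9673 + 5 = -5.7473.
M₂ = 9.86 − 9.2493 + 5 = 5.6107.
L₁/L₂ = 10^(0.4(M₂ − M₁)) = 10^(0.4 × 11.3580) = 10^4.54320 = 34930.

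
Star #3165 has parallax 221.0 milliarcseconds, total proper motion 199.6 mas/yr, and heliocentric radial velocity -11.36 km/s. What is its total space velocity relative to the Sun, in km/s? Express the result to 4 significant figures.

12.14 km/s

d = 1/p = 1/0.2210″ = 4.5249 pc.
μ = 199.6 mas/yr = 0.1996 ″/yr.
v_t = 4.740 μ d = 4.740 × 0.1996 × 4.5249 = 4.281 km/s.
v = √(v_r² + v_t²) = √((-11.36)² + 4.281²) = √147.377 = 12.14 km/s.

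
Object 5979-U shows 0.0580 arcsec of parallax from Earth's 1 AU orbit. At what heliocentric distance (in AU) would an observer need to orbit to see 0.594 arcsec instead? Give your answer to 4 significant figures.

10.24 AU

Parallax scales linearly with baseline: p ∝ B, so B = p_target / p_Earth × 1 AU.
B = 0.594 / 0.0580 = 10.241 AU.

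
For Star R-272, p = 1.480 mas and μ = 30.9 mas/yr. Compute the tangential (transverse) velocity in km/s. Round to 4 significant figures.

98.96 km/s

d = 1/p = 1/0.001480″ = 675.68 pc.
μ = 30.9 mas/yr = 0.0309 ″/yr.
v_t = 4.74 × μ × d = 4.74 × 0.0309 × 675.68 = 98.964 km/s.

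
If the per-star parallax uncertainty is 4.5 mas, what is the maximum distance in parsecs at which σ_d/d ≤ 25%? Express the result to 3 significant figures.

55.6 pc

σ_d/d = σ_p/p, so the condition is σ_p/p ≤ 0.25, i.e. p ≥ σ_p/0.25.
p_min = 4.5/0.25 = 18 mas = 0.018 arcsec.
d_max = 1/p_min = 1/0.018 = 55.556 pc.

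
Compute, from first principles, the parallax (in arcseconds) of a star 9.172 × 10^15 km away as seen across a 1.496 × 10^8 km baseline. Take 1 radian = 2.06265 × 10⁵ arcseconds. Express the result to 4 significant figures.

θ ≈ B/d = (1.496 × 10^8) / (9.172 × 10^15) = 1.6311 × 10^-8 rad.
In arcseconds: 1.6311 × 10^-8 × 206265 = 0.0033644″.

0.003364 arcsec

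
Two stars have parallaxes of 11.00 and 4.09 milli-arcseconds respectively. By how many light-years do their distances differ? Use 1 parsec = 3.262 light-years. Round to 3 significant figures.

d_A = 1/0.01100″ = 90.909 pc; d_B = 1/0.004090″ = 244.5 pc.
|d_B − d_A| = |244.5 − 90.909| = 153.59 pc = 153.59 × 3.262 ly = 501.01 ly.

501 ly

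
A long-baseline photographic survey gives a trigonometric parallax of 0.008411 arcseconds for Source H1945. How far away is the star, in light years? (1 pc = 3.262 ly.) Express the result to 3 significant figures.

d = 1/p = 1/0.008411 = 118.89 pc.
In light-years: 118.89 × 3.262 = 387.82 ly.

388 light years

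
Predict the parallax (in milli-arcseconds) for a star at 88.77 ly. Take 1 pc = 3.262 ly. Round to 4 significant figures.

d = 88.77 ly ÷ 3.262 = 27.213 pc.
p = 1/d = 1/27.213 = 0.036747 arcsec.
= 0.036747 × 1000 = 36.747 mas.

36.75 mas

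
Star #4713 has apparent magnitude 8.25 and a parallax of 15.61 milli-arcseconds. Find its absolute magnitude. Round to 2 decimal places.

M = 4.22

d = 1/p = 1/0.01561″ = 64.061 pc.
m − M = 5 log₁₀(64.061) − 5 = 9.0330 − 5 = 4.0330.
M = m − (m − M) = 8.25 − 4.0330 = 4.22.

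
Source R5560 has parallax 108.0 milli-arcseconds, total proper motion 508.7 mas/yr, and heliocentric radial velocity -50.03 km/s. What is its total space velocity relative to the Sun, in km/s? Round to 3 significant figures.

d = 1/p = 1/0.1080″ = 9.2593 pc.
μ = 508.7 mas/yr = 0.5087 ″/yr.
v_t = 4.740 μ d = 4.740 × 0.5087 × 9.2593 = 22.326 km/s.
v = √(v_r² + v_t²) = √((-50.03)² + 22.326²) = √3001.45 = 54.785 km/s.

54.8 km/s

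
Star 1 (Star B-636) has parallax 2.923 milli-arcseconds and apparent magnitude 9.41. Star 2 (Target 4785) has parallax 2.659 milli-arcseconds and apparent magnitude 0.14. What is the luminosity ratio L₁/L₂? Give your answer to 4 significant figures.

L₁/L₂ = 0.0001621

d₁ = 1/p₁ = 1/0.002923″ = 342.11 pc; d₂ = 1/p₂ = 1/0.002659″ = 376.08 pc.
M₁ = m₁ − 5 log₁₀ d₁ + 5 = 9.41 − 12.6708 + 5 = 1.7392.
M₂ = 0.14 − 12.8764 + 5 = -7.7364.
L₁/L₂ = 10^(0.4(M₂ − M₁)) = 10^(0.4 × (-9.4756)) = 10^(-3.79024) = 0.00016209.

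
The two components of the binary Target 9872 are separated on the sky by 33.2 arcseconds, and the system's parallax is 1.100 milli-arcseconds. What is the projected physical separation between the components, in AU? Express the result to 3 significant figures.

30200 AU

d = 1/p = 1/0.001100″ = 909.09 pc.
At distance d (pc), an angle of θ arcsec spans θ·d AU: s = 33.2 × 909.09 = 30182 AU.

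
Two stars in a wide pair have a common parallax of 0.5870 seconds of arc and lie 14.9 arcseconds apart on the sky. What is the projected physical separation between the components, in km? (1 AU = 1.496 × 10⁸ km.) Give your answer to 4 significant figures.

3.797 × 10^9 km

d = 1/p = 1/0.5870″ = 1.7036 pc.
At distance d (pc), an angle of θ arcsec spans θ·d AU: s = 14.9 × 1.7036 = 25.384 AU.
= 25.384 × 1.496 × 10⁸ km = 3.7974 × 10^9 km.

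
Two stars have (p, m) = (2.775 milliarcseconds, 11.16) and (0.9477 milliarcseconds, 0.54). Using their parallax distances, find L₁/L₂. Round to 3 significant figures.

L₁/L₂ = 6.59 × 10^-6

d₁ = 1/p₁ = 1/0.002775″ = 360.36 pc; d₂ = 1/p₂ = 1/0.0009477″ = 1055.2 pc.
M₁ = m₁ − 5 log₁₀ d₁ + 5 = 11.16 − 12.7837 + 5 = 3.3763.
M₂ = 0.54 − 15.1167 + 5 = -9.5767.
L₁/L₂ = 10^(0.4(M₂ − M₁)) = 10^(0.4 × (-12.9530)) = 10^(-5.18120) = 0.0000065887.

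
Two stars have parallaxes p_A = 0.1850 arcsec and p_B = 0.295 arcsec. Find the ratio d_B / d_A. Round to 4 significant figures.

0.6271

Since d = 1/p, d_B/d_A = p_A/p_B.
= 0.1850 / 0.295 = 0.62712.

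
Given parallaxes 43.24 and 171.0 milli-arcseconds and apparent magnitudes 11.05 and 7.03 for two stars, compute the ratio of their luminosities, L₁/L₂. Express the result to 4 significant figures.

d₁ = 1/p₁ = 1/0.04324″ = 23.127 pc; d₂ = 1/p₂ = 1/0.1710″ = 5.848 pc.
M₁ = m₁ − 5 log₁₀ d₁ + 5 = 11.05 − 6.8206 + 5 = 9.2294.
M₂ = 7.03 − 3.8350 + 5 = 8.1950.
L₁/L₂ = 10^(0.4(M₂ − M₁)) = 10^(0.4 × (-1.0344)) = 10^(-0.41376) = 0.38569.

L₁/L₂ = 0.3857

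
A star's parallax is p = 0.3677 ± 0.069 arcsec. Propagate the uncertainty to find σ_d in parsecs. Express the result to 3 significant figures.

d = 1/p, so σ_d = σ_p / p².
σ_d = 0.0690 / (0.3677)² = 0.0690 / 0.1352 = 0.51036 pc.

0.510 pc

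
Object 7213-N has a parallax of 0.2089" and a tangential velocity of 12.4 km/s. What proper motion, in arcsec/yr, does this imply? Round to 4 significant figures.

0.5465 arcsec/yr

d = 1/p = 1/0.2089″ = 4.787 pc.
μ = v_t / (4.74 d) = 12.4 / (4.74 × 4.787) = 12.4 / 22.69 = 0.5465 ″/yr.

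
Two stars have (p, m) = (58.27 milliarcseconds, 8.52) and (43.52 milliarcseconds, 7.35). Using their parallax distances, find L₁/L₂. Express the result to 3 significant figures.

d₁ = 1/p₁ = 1/0.05827″ = 17.161 pc; d₂ = 1/p₂ = 1/0.04352″ = 22.978 pc.
M₁ = m₁ − 5 log₁₀ d₁ + 5 = 8.52 − 6.1727 + 5 = 7.3473.
M₂ = 7.35 − 6.8066 + 5 = 5.5434.
L₁/L₂ = 10^(0.4(M₂ − M₁)) = 10^(0.4 × (-1.8039)) = 10^(-0.72156) = 0.18986.

L₁/L₂ = 0.190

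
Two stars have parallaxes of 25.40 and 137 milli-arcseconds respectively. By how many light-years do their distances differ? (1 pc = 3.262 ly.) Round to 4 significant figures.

104.6 ly

d_A = 1/0.02540″ = 39.37 pc; d_B = 1/0.1370″ = 7.2993 pc.
|d_B − d_A| = |7.2993 − 39.37| = 32.071 pc = 32.071 × 3.262 ly = 104.62 ly.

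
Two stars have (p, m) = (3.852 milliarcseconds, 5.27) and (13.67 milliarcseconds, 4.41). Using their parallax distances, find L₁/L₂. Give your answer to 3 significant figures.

L₁/L₂ = 5.70

d₁ = 1/p₁ = 1/0.003852″ = 259.61 pc; d₂ = 1/p₂ = 1/0.01367″ = 73.153 pc.
M₁ = m₁ − 5 log₁₀ d₁ + 5 = 5.27 − 12.0716 + 5 = -1.8016.
M₂ = 4.41 − 9.3212 + 5 = 0.0888.
L₁/L₂ = 10^(0.4(M₂ − M₁)) = 10^(0.4 × 1.8904) = 10^0.75616 = 5.7037.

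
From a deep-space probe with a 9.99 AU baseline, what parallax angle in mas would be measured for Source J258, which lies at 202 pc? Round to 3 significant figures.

p (arcsec) = B (AU) / d (pc).
p = 9.99 / 202 = 0.049455 arcsec = 49.455 mas.

49.5 mas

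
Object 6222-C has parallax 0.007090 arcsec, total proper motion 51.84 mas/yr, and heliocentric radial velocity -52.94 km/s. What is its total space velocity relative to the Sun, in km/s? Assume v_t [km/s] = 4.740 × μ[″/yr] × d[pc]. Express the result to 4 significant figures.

63.28 km/s

d = 1/p = 1/0.007090″ = 141.04 pc.
μ = 51.84 mas/yr = 0.05184 ″/yr.
v_t = 4.740 μ d = 4.740 × 0.05184 × 141.04 = 34.657 km/s.
v = √(v_r² + v_t²) = √((-52.94)² + 34.657²) = √4003.75 = 63.275 km/s.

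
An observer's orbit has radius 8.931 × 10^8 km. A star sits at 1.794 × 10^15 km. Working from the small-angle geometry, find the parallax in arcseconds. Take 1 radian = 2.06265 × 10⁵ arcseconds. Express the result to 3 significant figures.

θ ≈ B/d = (8.931 × 10^8) / (1.794 × 10^15) = 4.9783 × 10^-7 rad.
In arcseconds: 4.9783 × 10^-7 × 206265 = 0.10268″.

0.103 arcsec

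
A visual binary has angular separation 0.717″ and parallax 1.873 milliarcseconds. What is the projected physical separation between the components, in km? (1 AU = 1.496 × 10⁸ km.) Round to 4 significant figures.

d = 1/p = 1/0.001873″ = 533.9 pc.
At distance d (pc), an angle of θ arcsec spans θ·d AU: s = 0.717 × 533.9 = 382.81 AU.
= 382.81 × 1.496 × 10⁸ km = 5.7268 × 10^10 km.

5.727 × 10^10 km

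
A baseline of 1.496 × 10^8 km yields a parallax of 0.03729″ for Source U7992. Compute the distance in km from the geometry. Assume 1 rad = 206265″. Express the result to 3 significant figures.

8.27 × 10^14 km

θ = 0.03729″ = 0.03729/206265 = 1.8079 × 10^-7 rad.
d = B/θ = (1.496 × 10^8) / (1.8079 × 10^-7) = 8.2748 × 10^14 km.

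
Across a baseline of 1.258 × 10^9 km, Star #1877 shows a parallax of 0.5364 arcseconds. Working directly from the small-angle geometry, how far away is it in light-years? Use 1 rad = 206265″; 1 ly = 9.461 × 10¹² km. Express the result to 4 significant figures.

51.13 ly

θ = 0.5364″ = 0.5364/206265 = 2.6005 × 10^-6 rad.
d = B/θ = (1.258 × 10^9) / (2.6005 × 10^-6) = 4.8375 × 10^14 km = (4.8375 × 10^14) / (9.461 × 10^12) ly = 51.131 ly.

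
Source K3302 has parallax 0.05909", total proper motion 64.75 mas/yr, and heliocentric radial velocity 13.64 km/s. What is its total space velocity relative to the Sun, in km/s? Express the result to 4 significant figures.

14.60 km/s

d = 1/p = 1/0.05909″ = 16.923 pc.
μ = 64.75 mas/yr = 0.06475 ″/yr.
v_t = 4.740 μ d = 4.740 × 0.06475 × 16.923 = 5.1939 km/s.
v = √(v_r² + v_t²) = √(13.64² + 5.1939²) = √213.026 = 14.595 km/s.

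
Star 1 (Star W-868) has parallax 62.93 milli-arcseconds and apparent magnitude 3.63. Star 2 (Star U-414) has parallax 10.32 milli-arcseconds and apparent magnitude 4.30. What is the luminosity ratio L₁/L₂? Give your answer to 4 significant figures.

d₁ = 1/p₁ = 1/0.06293″ = 15.891 pc; d₂ = 1/p₂ = 1/0.01032″ = 96.899 pc.
M₁ = m₁ − 5 log₁₀ d₁ + 5 = 3.63 − 6.0058 + 5 = 2.6242.
M₂ = 4.30 − 9.9316 + 5 = -0.6316.
L₁/L₂ = 10^(0.4(M₂ − M₁)) = 10^(0.4 × (-3.2558)) = 10^(-1.30232) = 0.049852.

L₁/L₂ = 0.04985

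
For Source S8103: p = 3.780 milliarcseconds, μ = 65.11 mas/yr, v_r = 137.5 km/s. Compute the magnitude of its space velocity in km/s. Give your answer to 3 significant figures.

d = 1/p = 1/0.003780″ = 264.55 pc.
μ = 65.11 mas/yr = 0.06511 ″/yr.
v_t = 4.740 μ d = 4.740 × 0.06511 × 264.55 = 81.646 km/s.
v = √(v_r² + v_t²) = √(137.5² + 81.646²) = √25572.3 = 159.91 km/s.

160 km/s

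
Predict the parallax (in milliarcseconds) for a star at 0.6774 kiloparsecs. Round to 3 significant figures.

1.48 mas

d = 0.6774 kpc = 677.4 pc.
p = 1/d = 1/677.4 = 0.0014762 arcsec.
= 0.0014762 × 1000 = 1.4762 mas.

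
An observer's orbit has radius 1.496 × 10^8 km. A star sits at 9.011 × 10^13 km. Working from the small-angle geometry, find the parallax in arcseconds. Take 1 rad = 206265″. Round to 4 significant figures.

0.3424 arcsec

θ ≈ B/d = (1.496 × 10^8) / (9.011 × 10^13) = 1.6602 × 10^-6 rad.
In arcseconds: 1.6602 × 10^-6 × 206265 = 0.34244″.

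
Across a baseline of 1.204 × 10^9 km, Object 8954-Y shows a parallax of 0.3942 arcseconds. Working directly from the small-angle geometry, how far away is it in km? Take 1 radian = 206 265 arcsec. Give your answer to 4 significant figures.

6.300 × 10^14 km

θ = 0.3942″ = 0.3942/206265 = 1.9111 × 10^-6 rad.
d = B/θ = (1.204 × 10^9) / (1.9111 × 10^-6) = 6.3000 × 10^14 km.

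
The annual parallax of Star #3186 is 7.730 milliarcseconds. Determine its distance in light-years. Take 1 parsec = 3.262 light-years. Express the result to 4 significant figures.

p = 7.730 milliarcseconds = 0.007730 arcsec.
d = 1/p = 1/0.007730 = 129.37 pc.
In light-years: 129.37 × 3.262 = 422 ly.

422.0 light years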